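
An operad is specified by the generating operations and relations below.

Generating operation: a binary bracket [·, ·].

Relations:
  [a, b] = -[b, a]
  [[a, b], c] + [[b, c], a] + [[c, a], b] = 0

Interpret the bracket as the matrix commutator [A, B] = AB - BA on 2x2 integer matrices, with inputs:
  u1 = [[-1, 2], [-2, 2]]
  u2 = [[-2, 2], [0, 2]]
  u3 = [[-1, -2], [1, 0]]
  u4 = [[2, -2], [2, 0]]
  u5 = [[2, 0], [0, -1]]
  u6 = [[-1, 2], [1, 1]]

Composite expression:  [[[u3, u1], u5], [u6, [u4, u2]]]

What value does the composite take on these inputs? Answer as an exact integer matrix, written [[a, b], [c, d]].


[u3, u1] = [[2, -8], [-5, -2]]
[[u3, u1], u5] = [[0, 24], [-15, 0]]
[u4, u2] = [[-4, -4], [-8, 4]]
[u6, [u4, u2]] = [[-12, 24], [-24, 12]]
[[[u3, u1], u5], [u6, [u4, u2]]] = [[-216, 576], [360, 216]]

[[-216, 576], [360, 216]]


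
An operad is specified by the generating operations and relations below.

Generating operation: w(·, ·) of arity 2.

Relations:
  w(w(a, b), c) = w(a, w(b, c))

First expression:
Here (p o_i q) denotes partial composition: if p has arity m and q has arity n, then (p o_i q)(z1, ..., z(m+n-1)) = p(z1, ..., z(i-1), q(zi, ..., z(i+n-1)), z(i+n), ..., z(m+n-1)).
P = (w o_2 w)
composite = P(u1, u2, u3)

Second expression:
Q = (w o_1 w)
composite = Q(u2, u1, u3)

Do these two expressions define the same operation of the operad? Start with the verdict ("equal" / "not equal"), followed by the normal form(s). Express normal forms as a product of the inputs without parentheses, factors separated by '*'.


not equal; first: u1 * u2 * u3; second: u2 * u1 * u3

In normal form, the first expression is u1 * u2 * u3
In normal form, the second expression is u2 * u1 * u3
They disagree, so not equal.


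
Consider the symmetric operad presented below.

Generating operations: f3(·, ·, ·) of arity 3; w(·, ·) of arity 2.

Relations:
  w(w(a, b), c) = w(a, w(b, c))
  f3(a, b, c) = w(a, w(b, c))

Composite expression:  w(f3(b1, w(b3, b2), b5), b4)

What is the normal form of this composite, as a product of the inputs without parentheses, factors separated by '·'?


b1 · b3 · b2 · b5 · b4

Key point: w is associative — brackets drop, the b-order remains.
w(b3, b2) reduces to b3 · b2
f3(b1, w(b3, b2), b5) reduces to b1 · b3 · b2 · b5
w(f3(b1, w(b3, b2), b5), b4) reduces to b1 · b3 · b2 · b5 · b4


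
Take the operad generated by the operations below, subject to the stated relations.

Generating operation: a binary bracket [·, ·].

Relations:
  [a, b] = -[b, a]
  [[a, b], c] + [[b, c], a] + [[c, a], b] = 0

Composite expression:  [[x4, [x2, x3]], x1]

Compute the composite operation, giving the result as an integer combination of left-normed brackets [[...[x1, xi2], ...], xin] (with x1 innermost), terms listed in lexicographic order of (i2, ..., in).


[[[x1, x2], x3], x4] - [[[x1, x3], x2], x4] - [[[x1, x4], x2], x3] + [[[x1, x4], x3], x2]

Expand each bracket as ab - ba; the x1-initial words give the coefficients.
Composite bracket: [[x4, [x2, x3]], x1]
Each bracket splits as ab - ba, giving 8 signed words (2^3 = 8).
Words beginning with x1 determine it all:
  sign of x1x2x3x4 is +1, so it contributes +[[[x1, x2], x3], x4]
  sign of x1x3x2x4 is -1, so it contributes -[[[x1, x3], x2], x4]
  sign of x1x4x2x3 is -1, so it contributes -[[[x1, x4], x2], x3]
  sign of x1x4x3x2 is +1, so it contributes +[[[x1, x4], x3], x2]


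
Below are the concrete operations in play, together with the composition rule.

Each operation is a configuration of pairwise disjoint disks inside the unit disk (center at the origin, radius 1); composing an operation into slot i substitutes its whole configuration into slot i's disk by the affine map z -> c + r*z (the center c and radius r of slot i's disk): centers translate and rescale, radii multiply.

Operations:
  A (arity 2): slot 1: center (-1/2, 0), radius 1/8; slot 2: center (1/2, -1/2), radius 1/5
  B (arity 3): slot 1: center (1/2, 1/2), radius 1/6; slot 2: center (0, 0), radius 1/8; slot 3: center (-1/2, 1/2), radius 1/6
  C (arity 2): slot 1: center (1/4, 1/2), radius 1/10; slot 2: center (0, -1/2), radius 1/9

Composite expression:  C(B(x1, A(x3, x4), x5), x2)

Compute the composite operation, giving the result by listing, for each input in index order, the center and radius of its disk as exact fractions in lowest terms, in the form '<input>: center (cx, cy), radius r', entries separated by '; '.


x1: center (3/10, 11/20), radius 1/60; x2: center (0, -1/2), radius 1/9; x3: center (39/160, 1/2), radius 1/640; x4: center (41/160, 79/160), radius 1/400; x5: center (1/5, 11/20), radius 1/60

Affine substitution under C: radii multiply and x-centers shift.
tracing x1 down its 2-map path: center (3/10, 11/20), radius 1/60
tracing x3 down its 3-map path: center (39/160, 1/2), radius 1/640
tracing x4 down its 3-map path: center (41/160, 79/160), radius 1/400
tracing x5 down its 2-map path: center (1/5, 11/20), radius 1/60
tracing x2 down its 1-map path: center (0, -1/2), radius 1/9


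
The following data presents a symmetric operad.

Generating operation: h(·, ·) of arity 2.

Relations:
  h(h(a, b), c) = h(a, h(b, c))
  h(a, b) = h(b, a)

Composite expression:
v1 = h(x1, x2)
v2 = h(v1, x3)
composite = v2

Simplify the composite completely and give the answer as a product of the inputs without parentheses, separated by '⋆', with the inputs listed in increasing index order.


x1 ⋆ x2 ⋆ x3

Key point: h commutes, so take the x-inputs in any fixed order.
h(x1, x2) flattens to x1 ⋆ x2
h(h(x1, x2), x3) flattens to x1 ⋆ x2 ⋆ x3
commutativity sorts the factors: x1 ⋆ x2 ⋆ x3


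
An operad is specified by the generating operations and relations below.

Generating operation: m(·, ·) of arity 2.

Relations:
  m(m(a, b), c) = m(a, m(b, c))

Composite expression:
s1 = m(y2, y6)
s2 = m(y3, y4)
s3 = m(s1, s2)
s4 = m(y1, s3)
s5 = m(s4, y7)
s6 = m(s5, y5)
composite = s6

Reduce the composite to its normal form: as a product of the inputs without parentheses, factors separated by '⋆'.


y1 ⋆ y2 ⋆ y6 ⋆ y3 ⋆ y4 ⋆ y7 ⋆ y5

Key point: m is associative — brackets drop, the y-order remains.
m(y2, y6) collapses to y2 ⋆ y6
m(y3, y4) collapses to y3 ⋆ y4
m(m(y2, y6), m(y3, y4)) collapses to y2 ⋆ y6 ⋆ y3 ⋆ y4
m(y1, m(m(y2, y6), m(y3, y4))) collapses to y1 ⋆ y2 ⋆ y6 ⋆ y3 ⋆ y4
m(m(y1, m(m(y2, y6), m(y3, y4))), y7) collapses to y1 ⋆ y2 ⋆ y6 ⋆ y3 ⋆ y4 ⋆ y7
m(m(m(y1, m(m(y2, y6), m(y3, y4))), y7), y5) collapses to y1 ⋆ y2 ⋆ y6 ⋆ y3 ⋆ y4 ⋆ y7 ⋆ y5


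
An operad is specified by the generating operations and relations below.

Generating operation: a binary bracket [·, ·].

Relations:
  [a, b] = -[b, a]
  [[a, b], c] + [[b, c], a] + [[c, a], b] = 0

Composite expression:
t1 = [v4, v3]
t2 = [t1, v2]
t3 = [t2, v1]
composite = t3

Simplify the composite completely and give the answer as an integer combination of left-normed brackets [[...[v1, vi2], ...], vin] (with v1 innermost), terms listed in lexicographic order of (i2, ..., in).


A multilinear Lie element is pinned by v1-initial words (v1 innermost).
Composite bracket: [[[v4, v3], v2], v1]
Under [a, b] = ab - ba we get 8 signed associative words (2^3 = 8).
Only words starting with v1 matter:
  the word v1v2v3v4 carries sign -1 and contributes -[[[v1, v2], v3], v4]
  the word v1v2v4v3 carries sign +1 and contributes +[[[v1, v2], v4], v3]
  the word v1v3v4v2 carries sign +1 and contributes +[[[v1, v3], v4], v2]
  the word v1v4v3v2 carries sign -1 and contributes -[[[v1, v4], v3], v2]

-[[[v1, v2], v3], v4] + [[[v1, v2], v4], v3] + [[[v1, v3], v4], v2] - [[[v1, v4], v3], v2]


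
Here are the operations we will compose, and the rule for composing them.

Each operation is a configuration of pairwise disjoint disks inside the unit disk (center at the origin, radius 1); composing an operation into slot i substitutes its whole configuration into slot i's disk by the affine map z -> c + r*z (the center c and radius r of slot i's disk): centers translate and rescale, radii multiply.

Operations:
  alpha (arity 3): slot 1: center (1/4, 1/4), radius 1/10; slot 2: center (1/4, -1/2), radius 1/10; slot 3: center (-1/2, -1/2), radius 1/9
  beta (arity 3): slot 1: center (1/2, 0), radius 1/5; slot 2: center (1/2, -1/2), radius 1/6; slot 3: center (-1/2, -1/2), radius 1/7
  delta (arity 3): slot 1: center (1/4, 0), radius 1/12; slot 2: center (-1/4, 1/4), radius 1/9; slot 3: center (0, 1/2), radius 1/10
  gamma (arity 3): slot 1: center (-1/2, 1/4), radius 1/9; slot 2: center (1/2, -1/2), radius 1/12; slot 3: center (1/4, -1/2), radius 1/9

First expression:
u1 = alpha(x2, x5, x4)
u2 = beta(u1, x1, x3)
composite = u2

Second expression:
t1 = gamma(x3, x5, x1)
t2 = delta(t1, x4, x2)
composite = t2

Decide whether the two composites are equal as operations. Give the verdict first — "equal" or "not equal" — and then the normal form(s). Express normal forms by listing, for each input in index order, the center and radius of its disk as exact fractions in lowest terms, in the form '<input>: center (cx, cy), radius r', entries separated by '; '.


Reducing the first expression gives x1: center (1/2, -1/2), radius 1/6; x2: center (11/20, 1/20), radius 1/50; x3: center (-1/2, -1/2), radius 1/7; x4: center (2/5, -1/10), radius 1/45; x5: center (11/20, -1/10), radius 1/50
Reducing the second expression gives x1: center (13/48, -1/24), radius 1/108; x2: center (0, 1/2), radius 1/10; x3: center (5/24, 1/48), radius 1/108; x4: center (-1/4, 1/4), radius 1/9; x5: center (7/24, -1/24), radius 1/144
No match — not equal.

not equal — first x1: center (1/2, -1/2), radius 1/6; x2: center (11/20, 1/20), radius 1/50; x3: center (-1/2, -1/2), radius 1/7; x4: center (2/5, -1/10), radius 1/45; x5: center (11/20, -1/10), radius 1/50, second x1: center (13/48, -1/24), radius 1/108; x2: center (0, 1/2), radius 1/10; x3: center (5/24, 1/48), radius 1/108; x4: center (-1/4, 1/4), radius 1/9; x5: center (7/24, -1/24), radius 1/144


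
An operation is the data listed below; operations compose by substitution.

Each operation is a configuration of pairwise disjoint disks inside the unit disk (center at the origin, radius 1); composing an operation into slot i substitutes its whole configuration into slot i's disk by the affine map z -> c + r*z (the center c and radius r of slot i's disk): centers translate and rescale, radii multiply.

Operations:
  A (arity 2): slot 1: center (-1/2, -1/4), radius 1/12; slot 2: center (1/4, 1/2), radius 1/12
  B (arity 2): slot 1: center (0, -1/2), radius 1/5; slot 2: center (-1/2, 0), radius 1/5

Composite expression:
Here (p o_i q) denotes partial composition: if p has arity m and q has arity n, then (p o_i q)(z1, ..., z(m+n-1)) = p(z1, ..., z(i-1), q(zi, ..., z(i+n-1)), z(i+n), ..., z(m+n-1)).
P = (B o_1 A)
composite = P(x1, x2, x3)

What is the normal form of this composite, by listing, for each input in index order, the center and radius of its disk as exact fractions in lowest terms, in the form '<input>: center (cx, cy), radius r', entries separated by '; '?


x1: center (-1/10, -11/20), radius 1/60; x2: center (1/20, -2/5), radius 1/60; x3: center (-1/2, 0), radius 1/5


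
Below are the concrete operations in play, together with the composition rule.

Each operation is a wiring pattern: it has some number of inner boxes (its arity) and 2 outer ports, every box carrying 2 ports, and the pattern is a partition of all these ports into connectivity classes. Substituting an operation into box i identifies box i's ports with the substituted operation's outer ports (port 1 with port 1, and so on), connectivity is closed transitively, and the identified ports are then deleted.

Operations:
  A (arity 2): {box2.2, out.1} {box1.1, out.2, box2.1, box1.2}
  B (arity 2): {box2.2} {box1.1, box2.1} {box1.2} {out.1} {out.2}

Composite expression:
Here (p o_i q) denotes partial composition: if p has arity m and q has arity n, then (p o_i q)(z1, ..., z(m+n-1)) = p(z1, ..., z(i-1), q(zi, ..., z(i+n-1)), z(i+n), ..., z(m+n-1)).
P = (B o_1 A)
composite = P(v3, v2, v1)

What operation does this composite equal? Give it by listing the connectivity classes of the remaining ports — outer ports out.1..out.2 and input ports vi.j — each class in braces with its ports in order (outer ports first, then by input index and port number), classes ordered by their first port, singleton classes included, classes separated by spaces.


{out.1} {out.2} {v1.1, v2.2} {v1.2} {v2.1, v3.1, v3.2}

Reachability decides: close wires over B-identified ports.
through A, on inputs (v3, v2): {out.1, v2.2} {out.2, v2.1, v3.1, v3.2} (out.j = stage outer ports)
through B, on inputs (v3, v2, v1): {out.1} {out.2} {v1.1, v2.2} {v1.2} {v2.1, v3.1, v3.2} (out.j = stage outer ports)


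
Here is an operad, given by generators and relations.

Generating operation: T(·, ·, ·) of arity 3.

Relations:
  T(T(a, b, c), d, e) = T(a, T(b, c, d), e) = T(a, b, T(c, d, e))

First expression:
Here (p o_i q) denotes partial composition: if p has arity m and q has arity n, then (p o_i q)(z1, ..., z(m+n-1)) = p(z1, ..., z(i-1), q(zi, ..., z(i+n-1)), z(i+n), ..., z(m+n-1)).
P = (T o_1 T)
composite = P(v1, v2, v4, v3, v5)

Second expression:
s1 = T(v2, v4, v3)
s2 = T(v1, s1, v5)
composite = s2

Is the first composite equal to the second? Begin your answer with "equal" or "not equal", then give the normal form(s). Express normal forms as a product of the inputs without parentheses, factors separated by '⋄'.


equal — both sides give v1 ⋄ v2 ⋄ v4 ⋄ v3 ⋄ v5

The first expression reduces to v1 ⋄ v2 ⋄ v4 ⋄ v3 ⋄ v5
The second expression reduces to v1 ⋄ v2 ⋄ v4 ⋄ v3 ⋄ v5
Same normal form: equal.


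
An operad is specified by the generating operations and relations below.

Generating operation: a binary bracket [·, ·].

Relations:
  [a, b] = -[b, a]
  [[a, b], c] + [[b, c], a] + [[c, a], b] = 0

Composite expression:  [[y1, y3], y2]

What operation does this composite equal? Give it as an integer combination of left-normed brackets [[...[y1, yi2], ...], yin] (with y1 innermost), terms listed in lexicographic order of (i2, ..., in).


In the tensor algebra, words opening y1 carry the y1-anchored form.
Composite bracket: [[y1, y3], y2]
Applying ab - ba throughout gives 4 signed words (2^2 = 4).
The y1-initial words carry the normal form:
  y1y3y2 (sign +1) contributes +[[y1, y3], y2]

[[y1, y3], y2]


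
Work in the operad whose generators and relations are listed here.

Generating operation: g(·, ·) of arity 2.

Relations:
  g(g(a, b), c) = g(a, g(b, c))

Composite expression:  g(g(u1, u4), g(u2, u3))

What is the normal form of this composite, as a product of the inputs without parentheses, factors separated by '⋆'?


u1 ⋆ u4 ⋆ u2 ⋆ u3

The g-tree's shape is irrelevant; the u-reading-order decides.
g(u1, u4) reduces to u1 ⋆ u4
g(u2, u3) reduces to u2 ⋆ u3
g(g(u1, u4), g(u2, u3)) reduces to u1 ⋆ u4 ⋆ u2 ⋆ u3


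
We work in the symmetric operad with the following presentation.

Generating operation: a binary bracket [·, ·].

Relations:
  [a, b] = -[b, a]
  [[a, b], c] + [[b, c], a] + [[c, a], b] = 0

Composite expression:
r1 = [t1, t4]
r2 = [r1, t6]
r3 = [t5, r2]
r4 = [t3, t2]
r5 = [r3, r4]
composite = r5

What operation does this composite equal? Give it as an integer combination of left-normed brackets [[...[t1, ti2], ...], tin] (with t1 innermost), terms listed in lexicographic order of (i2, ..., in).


[[[[[t1, t4], t6], t5], t2], t3] - [[[[[t1, t4], t6], t5], t3], t2]


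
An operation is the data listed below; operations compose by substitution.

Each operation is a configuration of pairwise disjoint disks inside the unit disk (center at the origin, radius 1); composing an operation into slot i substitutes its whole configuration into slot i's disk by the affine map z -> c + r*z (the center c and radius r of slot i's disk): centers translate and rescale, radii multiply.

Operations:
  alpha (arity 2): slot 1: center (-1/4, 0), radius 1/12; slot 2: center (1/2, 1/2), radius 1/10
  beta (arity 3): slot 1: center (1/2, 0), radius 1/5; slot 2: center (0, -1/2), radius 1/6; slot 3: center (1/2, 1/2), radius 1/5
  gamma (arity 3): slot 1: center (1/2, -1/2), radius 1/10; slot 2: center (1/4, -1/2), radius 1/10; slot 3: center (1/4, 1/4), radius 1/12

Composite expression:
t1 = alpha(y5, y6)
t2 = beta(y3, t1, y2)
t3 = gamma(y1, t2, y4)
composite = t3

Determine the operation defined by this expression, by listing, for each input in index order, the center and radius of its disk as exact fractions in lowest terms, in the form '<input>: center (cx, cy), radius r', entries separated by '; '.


y1: center (1/2, -1/2), radius 1/10; y2: center (3/10, -9/20), radius 1/50; y3: center (3/10, -1/2), radius 1/50; y4: center (1/4, 1/4), radius 1/12; y5: center (59/240, -11/20), radius 1/720; y6: center (31/120, -13/24), radius 1/600

Below gamma, radii multiply path by path; the y-disk centers shift.
input y1: applying the 1 nested substitution gives center (1/2, -1/2), radius 1/10
input y3: applying the 2 nested substitutions gives center (3/10, -1/2), radius 1/50
input y5: applying the 3 nested substitutions gives center (59/240, -11/20), radius 1/720
input y6: applying the 3 nested substitutions gives center (31/120, -13/24), radius 1/600
input y2: applying the 2 nested substitutions gives center (3/10, -9/20), radius 1/50
input y4: applying the 1 nested substitution gives center (1/4, 1/4), radius 1/12


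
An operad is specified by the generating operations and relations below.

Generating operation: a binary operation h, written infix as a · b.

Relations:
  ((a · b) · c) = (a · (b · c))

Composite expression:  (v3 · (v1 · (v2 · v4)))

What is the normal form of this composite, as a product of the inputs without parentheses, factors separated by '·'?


v3 · v1 · v2 · v4


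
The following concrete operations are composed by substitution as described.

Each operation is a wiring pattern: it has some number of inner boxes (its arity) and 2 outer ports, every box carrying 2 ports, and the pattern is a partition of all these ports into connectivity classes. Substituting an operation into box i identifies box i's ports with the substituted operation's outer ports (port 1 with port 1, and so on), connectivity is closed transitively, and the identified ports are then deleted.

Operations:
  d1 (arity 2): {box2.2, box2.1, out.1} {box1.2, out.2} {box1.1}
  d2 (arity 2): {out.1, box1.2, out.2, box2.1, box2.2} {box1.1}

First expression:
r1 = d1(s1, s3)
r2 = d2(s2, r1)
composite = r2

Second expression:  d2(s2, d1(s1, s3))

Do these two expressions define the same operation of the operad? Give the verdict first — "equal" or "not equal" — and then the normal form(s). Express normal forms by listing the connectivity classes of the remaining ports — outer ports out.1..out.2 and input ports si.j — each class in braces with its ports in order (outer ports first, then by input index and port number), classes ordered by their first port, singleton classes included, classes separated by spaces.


The first composite normalizes to {out.1, out.2, s1.2, s2.2, s3.1, s3.2} {s1.1} {s2.1}
The second composite normalizes to {out.1, out.2, s1.2, s2.2, s3.1, s3.2} {s1.1} {s2.1}
Identical normal forms: equal.

equal: each reduces to {out.1, out.2, s1.2, s2.2, s3.1, s3.2} {s1.1} {s2.1}


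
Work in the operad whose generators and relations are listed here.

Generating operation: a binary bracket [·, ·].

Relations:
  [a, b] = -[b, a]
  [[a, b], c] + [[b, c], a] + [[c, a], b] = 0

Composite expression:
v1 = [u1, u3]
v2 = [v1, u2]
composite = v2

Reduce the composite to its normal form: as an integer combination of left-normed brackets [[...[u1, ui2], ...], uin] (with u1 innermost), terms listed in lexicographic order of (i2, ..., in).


[[u1, u3], u2]

Antisymmetry and Jacobi reduce to u1-anchored left-normed brackets.
Composite bracket: [[u1, u3], u2]
The bracket unfolds into 4 signed words via [a, b] = ab - ba (2^2 = 4).
Collect the words opening with u1:
  u1u3u2 (sign +1) contributes +[[u1, u3], u2]


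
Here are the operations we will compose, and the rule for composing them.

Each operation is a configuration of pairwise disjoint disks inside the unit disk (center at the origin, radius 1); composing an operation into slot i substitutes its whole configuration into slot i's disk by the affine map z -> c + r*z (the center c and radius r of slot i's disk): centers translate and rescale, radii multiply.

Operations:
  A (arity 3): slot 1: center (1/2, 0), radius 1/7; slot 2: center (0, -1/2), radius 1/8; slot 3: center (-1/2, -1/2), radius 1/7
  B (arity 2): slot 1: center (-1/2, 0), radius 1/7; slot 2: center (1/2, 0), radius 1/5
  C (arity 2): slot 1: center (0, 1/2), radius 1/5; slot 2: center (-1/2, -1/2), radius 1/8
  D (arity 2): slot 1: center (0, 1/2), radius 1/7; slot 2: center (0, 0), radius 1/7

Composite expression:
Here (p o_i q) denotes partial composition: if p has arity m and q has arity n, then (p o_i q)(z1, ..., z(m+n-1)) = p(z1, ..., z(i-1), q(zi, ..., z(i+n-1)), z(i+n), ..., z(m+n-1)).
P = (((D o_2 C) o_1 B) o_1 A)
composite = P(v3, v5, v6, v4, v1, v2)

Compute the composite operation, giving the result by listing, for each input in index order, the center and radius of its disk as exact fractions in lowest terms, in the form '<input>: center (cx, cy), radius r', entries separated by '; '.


Nesting under D composes maps z -> c + r*z down each v-path.
for v3, the 3-step affine chain lands on center (-3/49, 1/2), radius 1/343
for v5, the 3-step affine chain lands on center (-1/14, 24/49), radius 1/392
for v6, the 3-step affine chain lands on center (-4/49, 24/49), radius 1/343
for v4, the 2-step affine chain lands on center (1/14, 1/2), radius 1/35
for v1, the 2-step affine chain lands on center (0, 1/14), radius 1/35
for v2, the 2-step affine chain lands on center (-1/14, -1/14), radius 1/56

v1: center (0, 1/14), radius 1/35; v2: center (-1/14, -1/14), radius 1/56; v3: center (-3/49, 1/2), radius 1/343; v4: center (1/14, 1/2), radius 1/35; v5: center (-1/14, 24/49), radius 1/392; v6: center (-4/49, 24/49), radius 1/343


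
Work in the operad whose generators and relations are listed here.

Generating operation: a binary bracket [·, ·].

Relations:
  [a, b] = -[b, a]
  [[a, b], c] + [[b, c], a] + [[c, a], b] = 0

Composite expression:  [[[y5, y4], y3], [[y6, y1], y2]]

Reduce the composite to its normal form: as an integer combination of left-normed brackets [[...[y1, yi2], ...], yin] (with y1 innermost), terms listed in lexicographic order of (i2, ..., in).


[[[[[y1, y6], y2], y3], y4], y5] - [[[[[y1, y6], y2], y3], y5], y4] - [[[[[y1, y6], y2], y4], y5], y3] + [[[[[y1, y6], y2], y5], y4], y3]


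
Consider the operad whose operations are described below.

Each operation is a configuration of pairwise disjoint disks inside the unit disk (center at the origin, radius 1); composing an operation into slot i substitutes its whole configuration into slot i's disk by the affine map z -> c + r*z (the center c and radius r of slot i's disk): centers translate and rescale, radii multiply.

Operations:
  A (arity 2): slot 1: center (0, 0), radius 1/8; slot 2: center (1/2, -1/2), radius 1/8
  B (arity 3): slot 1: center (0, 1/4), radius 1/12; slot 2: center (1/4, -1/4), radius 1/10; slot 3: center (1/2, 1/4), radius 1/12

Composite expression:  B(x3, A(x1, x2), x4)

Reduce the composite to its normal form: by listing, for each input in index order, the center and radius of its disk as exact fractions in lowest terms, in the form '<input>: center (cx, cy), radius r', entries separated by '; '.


x1: center (1/4, -1/4), radius 1/80; x2: center (3/10, -3/10), radius 1/80; x3: center (0, 1/4), radius 1/12; x4: center (1/2, 1/4), radius 1/12

Follow each x-input down from B: c' goes to c + r*c', radius to r*r'.
tracing x3 down its 1-map path: center (0, 1/4), radius 1/12
tracing x1 down its 2-map path: center (1/4, -1/4), radius 1/80
tracing x2 down its 2-map path: center (3/10, -3/10), radius 1/80
tracing x4 down its 1-map path: center (1/2, 1/4), radius 1/12


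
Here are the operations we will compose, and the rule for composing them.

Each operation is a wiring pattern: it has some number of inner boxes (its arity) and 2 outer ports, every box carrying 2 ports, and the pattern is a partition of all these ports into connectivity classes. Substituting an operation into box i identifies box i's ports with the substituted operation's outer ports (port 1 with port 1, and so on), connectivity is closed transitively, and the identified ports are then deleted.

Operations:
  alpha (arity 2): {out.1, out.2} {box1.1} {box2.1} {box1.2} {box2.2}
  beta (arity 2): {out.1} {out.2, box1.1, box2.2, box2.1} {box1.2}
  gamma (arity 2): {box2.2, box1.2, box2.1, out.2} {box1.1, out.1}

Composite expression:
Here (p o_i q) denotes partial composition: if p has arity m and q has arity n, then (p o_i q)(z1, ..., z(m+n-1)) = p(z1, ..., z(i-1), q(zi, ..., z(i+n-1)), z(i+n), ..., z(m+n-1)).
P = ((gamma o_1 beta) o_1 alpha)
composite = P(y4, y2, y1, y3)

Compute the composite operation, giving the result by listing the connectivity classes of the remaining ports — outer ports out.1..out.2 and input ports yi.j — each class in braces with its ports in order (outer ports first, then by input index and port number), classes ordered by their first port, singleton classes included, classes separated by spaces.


{out.1} {out.2, y1.1, y1.2, y3.1, y3.2} {y2.1} {y2.2} {y4.1} {y4.2}

Two ports join when wires chain via gamma-identified ports.
through alpha, on inputs (y4, y2): {out.1, out.2} {y2.1} {y2.2} {y4.1} {y4.2} (out.j = stage outer ports)
through beta, on inputs (y4, y2, y1): {out.1} {out.2, y1.1, y1.2} {y2.1} {y2.2} {y4.1} {y4.2} (out.j = stage outer ports)
through gamma, on inputs (y4, y2, y1, y3): {out.1} {out.2, y1.1, y1.2, y3.1, y3.2} {y2.1} {y2.2} {y4.1} {y4.2} (out.j = stage outer ports)


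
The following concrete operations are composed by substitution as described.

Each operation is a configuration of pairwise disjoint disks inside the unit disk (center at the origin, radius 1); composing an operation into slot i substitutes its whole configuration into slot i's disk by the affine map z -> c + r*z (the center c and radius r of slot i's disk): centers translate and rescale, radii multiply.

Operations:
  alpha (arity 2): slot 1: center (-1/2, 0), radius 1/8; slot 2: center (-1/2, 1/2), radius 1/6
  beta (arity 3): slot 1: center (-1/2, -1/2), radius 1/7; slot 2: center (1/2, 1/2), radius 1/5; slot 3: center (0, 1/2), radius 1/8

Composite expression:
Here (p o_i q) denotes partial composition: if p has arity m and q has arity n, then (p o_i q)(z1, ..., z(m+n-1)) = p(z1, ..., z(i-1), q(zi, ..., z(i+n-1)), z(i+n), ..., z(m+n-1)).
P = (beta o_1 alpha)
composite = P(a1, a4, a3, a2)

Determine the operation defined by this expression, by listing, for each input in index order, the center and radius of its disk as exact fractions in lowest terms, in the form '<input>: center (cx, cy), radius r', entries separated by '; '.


a1: center (-4/7, -1/2), radius 1/56; a2: center (0, 1/2), radius 1/8; a3: center (1/2, 1/2), radius 1/5; a4: center (-4/7, -3/7), radius 1/42


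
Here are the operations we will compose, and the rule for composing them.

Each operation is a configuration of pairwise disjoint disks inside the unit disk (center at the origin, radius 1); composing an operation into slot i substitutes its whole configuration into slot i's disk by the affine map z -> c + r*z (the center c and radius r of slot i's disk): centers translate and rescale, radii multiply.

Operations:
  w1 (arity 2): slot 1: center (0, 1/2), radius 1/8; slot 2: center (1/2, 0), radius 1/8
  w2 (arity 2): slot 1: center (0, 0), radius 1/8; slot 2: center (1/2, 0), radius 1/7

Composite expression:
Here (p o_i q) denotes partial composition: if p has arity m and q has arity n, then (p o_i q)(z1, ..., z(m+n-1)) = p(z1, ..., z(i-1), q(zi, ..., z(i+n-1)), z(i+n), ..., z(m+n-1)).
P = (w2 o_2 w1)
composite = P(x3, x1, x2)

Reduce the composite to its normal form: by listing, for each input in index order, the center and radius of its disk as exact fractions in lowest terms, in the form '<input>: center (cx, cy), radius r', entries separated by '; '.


x1: center (1/2, 1/14), radius 1/56; x2: center (4/7, 0), radius 1/56; x3: center (0, 0), radius 1/8

Below w2, radii multiply path by path; the x-disk centers shift.
tracing x3 down its 1-map path: center (0, 0), radius 1/8
tracing x1 down its 2-map path: center (1/2, 1/14), radius 1/56
tracing x2 down its 2-map path: center (4/7, 0), radius 1/56


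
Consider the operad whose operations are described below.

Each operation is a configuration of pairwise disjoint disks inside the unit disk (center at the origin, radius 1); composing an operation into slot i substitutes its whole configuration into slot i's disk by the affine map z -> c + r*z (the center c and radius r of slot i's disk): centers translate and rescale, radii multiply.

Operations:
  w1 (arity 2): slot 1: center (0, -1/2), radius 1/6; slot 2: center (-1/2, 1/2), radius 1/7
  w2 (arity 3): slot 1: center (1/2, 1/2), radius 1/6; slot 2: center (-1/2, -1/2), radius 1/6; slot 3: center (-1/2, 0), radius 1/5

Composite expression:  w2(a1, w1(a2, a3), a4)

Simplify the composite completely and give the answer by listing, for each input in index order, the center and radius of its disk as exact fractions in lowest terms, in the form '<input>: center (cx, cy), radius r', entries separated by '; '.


a1: center (1/2, 1/2), radius 1/6; a2: center (-1/2, -7/12), radius 1/36; a3: center (-7/12, -5/12), radius 1/42; a4: center (-1/2, 0), radius 1/5

Each a-disk chains the slot maps above it in w2; radii multiply.
a1: after 1 affine step, its disk has center (1/2, 1/2), radius 1/6
a2: after 2 affine steps, its disk has center (-1/2, -7/12), radius 1/36
a3: after 2 affine steps, its disk has center (-7/12, -5/12), radius 1/42
a4: after 1 affine step, its disk has center (-1/2, 0), radius 1/5


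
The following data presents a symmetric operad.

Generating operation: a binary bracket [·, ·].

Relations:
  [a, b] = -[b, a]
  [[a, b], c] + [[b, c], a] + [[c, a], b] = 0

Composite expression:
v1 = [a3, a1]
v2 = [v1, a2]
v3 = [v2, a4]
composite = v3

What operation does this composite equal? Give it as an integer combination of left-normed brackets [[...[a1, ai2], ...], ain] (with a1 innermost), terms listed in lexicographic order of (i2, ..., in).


-[[[a1, a3], a2], a4]

In the tensor algebra, words opening a1 carry the a1-anchored form.
Composite bracket: [[[a3, a1], a2], a4]
Applying ab - ba throughout gives 8 signed words (2^3 = 8).
Words beginning with a1 determine it all:
  a1a3a2a4 appears with sign -1, giving the term -[[[a1, a3], a2], a4]


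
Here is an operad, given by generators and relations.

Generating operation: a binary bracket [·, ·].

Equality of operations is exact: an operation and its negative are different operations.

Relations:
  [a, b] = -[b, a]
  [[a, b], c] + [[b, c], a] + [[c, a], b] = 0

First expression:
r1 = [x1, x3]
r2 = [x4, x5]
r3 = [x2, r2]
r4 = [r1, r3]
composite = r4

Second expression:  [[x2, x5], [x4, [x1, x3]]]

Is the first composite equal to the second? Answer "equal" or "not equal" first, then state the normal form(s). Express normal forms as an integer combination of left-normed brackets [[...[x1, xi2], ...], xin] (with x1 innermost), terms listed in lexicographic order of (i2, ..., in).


The first expression, normalized: [[[[x1, x3], x2], x4], x5] - [[[[x1, x3], x2], x5], x4] - [[[[x1, x3], x4], x5], x2] + [[[[x1, x3], x5], x4], x2]
The second expression, normalized: [[[[x1, x3], x4], x2], x5] - [[[[x1, x3], x4], x5], x2]
They disagree, so not equal.

not equal; the first gives [[[[x1, x3], x2], x4], x5] - [[[[x1, x3], x2], x5], x4] - [[[[x1, x3], x4], x5], x2] + [[[[x1, x3], x5], x4], x2] and the second [[[[x1, x3], x4], x2], x5] - [[[[x1, x3], x4], x5], x2]


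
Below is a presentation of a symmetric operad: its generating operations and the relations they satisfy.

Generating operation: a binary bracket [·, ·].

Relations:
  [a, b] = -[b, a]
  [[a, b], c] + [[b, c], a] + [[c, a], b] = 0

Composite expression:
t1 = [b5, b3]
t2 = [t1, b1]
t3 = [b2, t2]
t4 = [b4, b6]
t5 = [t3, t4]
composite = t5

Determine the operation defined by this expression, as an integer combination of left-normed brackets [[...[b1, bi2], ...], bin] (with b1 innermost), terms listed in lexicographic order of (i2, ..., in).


-[[[[[b1, b3], b5], b2], b4], b6] + [[[[[b1, b3], b5], b2], b6], b4] + [[[[[b1, b5], b3], b2], b4], b6] - [[[[[b1, b5], b3], b2], b6], b4]

Skip Jacobi rewriting: expand, keep b1-initial words, read off terms.
Composite bracket: [[b2, [[b5, b3], b1]], [b4, b6]]
The bracket unfolds into 32 signed words via [a, b] = ab - ba (2^5 = 32).
Only words starting with b1 matter:
  b1b3b5b2b4b6 appears with sign -1, giving the term -[[[[[b1, b3], b5], b2], b4], b6]
  b1b3b5b2b6b4 appears with sign +1, giving the term +[[[[[b1, b3], b5], b2], b6], b4]
  b1b5b3b2b4b6 appears with sign +1, giving the term +[[[[[b1, b5], b3], b2], b4], b6]
  b1b5b3b2b6b4 appears with sign -1, giving the term -[[[[[b1, b5], b3], b2], b6], b4]


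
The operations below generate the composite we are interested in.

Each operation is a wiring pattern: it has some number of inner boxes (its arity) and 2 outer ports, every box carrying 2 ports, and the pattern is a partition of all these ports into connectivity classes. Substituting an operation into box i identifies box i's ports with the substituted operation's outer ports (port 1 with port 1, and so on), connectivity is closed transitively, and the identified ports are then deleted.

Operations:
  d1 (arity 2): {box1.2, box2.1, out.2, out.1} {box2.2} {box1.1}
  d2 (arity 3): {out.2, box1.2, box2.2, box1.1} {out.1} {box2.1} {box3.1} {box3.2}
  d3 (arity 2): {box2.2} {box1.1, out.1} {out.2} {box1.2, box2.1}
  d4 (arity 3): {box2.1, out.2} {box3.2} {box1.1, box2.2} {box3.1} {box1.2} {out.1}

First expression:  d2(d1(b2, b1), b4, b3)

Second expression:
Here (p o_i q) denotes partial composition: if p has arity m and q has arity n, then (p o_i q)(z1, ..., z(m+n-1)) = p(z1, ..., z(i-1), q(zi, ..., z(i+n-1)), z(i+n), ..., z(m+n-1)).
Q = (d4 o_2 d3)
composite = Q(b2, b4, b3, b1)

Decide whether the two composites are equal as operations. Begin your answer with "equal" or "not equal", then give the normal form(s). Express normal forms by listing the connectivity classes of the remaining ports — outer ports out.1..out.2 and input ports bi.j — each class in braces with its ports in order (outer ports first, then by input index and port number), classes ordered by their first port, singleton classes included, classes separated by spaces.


In normal form, the first expression is {out.1} {out.2, b1.1, b2.2, b4.2} {b1.2} {b2.1} {b3.1} {b3.2} {b4.1}
In normal form, the second expression is {out.1} {out.2, b4.1} {b1.1} {b1.2} {b2.1} {b2.2} {b3.1, b4.2} {b3.2}
The forms do not match — not equal.

not equal; first: {out.1} {out.2, b1.1, b2.2, b4.2} {b1.2} {b2.1} {b3.1} {b3.2} {b4.1}; second: {out.1} {out.2, b4.1} {b1.1} {b1.2} {b2.1} {b2.2} {b3.1, b4.2} {b3.2}


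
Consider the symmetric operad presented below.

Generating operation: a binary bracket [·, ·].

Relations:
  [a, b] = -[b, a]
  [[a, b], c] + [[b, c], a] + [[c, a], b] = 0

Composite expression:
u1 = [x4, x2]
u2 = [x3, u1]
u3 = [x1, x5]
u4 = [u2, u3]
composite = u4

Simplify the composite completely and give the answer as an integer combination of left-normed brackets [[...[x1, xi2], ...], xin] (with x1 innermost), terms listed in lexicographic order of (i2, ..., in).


-[[[[x1, x5], x2], x4], x3] + [[[[x1, x5], x3], x2], x4] - [[[[x1, x5], x3], x4], x2] + [[[[x1, x5], x4], x2], x3]

Expand each bracket as ab - ba; the x1-initial words give the coefficients.
Composite bracket: [[x3, [x4, x2]], [x1, x5]]
The bracket unfolds into 16 signed words via [a, b] = ab - ba (2^4 = 16).
Only words starting with x1 matter:
  the word x1x5x2x4x3 carries sign -1 and contributes -[[[[x1, x5], x2], x4], x3]
  the word x1x5x3x2x4 carries sign +1 and contributes +[[[[x1, x5], x3], x2], x4]
  the word x1x5x3x4x2 carries sign -1 and contributes -[[[[x1, x5], x3], x4], x2]
  the word x1x5x4x2x3 carries sign +1 and contributes +[[[[x1, x5], x4], x2], x3]


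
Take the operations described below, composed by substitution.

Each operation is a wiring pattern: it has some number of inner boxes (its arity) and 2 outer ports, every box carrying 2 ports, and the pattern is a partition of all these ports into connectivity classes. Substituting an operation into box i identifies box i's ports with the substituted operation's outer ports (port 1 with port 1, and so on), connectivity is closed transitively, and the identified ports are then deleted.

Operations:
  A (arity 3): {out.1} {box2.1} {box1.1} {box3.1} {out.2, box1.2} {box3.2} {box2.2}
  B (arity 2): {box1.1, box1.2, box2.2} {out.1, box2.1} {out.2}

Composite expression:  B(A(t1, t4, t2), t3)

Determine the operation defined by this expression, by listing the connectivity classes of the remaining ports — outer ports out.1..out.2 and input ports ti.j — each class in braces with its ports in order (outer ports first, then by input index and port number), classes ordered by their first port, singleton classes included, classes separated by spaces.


Treat the ports identified at B as solder joints: merge, then drop.
the subtree at A composes to {out.1} {out.2, t1.2} {t1.1} {t2.1} {t2.2} {t4.1} {t4.2} on (t1, t4, t2); out.j = own outer ports
the subtree at B composes to {out.1, t3.1} {out.2} {t1.1} {t1.2, t3.2} {t2.1} {t2.2} {t4.1} {t4.2} on (t1, t4, t2, t3); out.j = own outer ports

{out.1, t3.1} {out.2} {t1.1} {t1.2, t3.2} {t2.1} {t2.2} {t4.1} {t4.2}


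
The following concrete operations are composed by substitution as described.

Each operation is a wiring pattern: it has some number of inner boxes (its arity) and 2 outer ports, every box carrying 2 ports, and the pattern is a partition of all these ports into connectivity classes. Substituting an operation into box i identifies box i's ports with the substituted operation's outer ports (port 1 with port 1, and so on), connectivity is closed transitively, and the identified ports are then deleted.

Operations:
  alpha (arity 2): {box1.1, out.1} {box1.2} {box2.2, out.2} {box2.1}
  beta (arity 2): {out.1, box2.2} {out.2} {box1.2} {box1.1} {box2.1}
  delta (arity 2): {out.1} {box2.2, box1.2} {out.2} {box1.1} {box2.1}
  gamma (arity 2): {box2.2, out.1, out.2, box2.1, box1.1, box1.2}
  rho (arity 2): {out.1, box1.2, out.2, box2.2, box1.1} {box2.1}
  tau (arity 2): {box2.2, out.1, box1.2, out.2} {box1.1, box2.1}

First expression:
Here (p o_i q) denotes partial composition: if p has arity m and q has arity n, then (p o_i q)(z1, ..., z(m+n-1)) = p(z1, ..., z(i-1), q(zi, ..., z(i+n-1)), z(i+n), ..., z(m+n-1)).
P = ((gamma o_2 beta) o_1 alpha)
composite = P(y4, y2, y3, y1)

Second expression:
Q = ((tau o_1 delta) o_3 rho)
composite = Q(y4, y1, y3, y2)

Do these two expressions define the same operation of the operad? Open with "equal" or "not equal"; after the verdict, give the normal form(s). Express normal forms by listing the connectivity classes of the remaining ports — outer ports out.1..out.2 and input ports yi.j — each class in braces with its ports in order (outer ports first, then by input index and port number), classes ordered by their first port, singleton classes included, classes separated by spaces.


not equal — first {out.1, out.2, y1.2, y2.2, y4.1} {y1.1} {y2.1} {y3.1} {y3.2} {y4.2}, second {out.1, out.2, y2.2, y3.1, y3.2} {y1.1} {y1.2, y4.2} {y2.1} {y4.1}


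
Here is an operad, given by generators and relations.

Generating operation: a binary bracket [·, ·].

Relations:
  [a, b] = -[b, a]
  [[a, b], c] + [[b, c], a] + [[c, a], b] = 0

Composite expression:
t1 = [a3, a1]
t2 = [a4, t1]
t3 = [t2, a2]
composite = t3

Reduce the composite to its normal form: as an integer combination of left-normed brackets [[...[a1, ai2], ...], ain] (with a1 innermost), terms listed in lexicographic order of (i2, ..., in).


Left-normed coefficients sit on the a1-initial expansion words.
Composite bracket: [[a4, [a3, a1]], a2]
The bracket unfolds into 8 signed words via [a, b] = ab - ba (2^3 = 8).
Only words starting with a1 matter:
  a1a3a4a2 appears with sign +1, giving the term +[[[a1, a3], a4], a2]

[[[a1, a3], a4], a2]
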